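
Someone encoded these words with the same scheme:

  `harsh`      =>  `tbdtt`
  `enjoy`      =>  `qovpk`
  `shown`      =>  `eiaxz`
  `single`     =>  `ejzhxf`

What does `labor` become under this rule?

Shifts by position in harsh: pos 0: h→t (+12), pos 1: a→b (+1), pos 2: r→d (+12), pos 3: s→t (+1) — repeating every 2. A repeating key of period 2 is used — shifts +12, +1 over and over.
For labor: l+12=x, a+1=b, b+12=n, o+1=p, r+12=d.

xbnpd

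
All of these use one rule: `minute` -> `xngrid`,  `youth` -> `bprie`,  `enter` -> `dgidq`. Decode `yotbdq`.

m(12)→x(23) and i(8)→n(13) fit y≡9x+19 (mod 26); the inverse of 9 mod 26 is 3. This is an affine cipher: with a=0,…,z=25, each position x becomes (9x+19) mod 26.
Undoing it on yotbdq: y(24)→3·(24−19)≡15=p; o(14)→3·(14−19)≡11=l; t(19)→3·(19−19)≡0=a; b(1)→3·(1−19)≡24=y; d(3)→3·(3−19)≡4=e; q(16)→3·(16−19)≡17=r (all mod 26).

player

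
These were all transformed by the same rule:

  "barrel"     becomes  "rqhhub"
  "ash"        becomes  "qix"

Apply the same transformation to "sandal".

iqdtqb

Compare letters: b→r is +16, a→q is +16, r→h is +16 — a constant shift. Each letter is shifted forward by 16 in the alphabet (a Caesar shift of +16).
Applying it to sandal: s+16=i, a+16=q, n+16=d, d+16=t, a+16=q, l+16=b.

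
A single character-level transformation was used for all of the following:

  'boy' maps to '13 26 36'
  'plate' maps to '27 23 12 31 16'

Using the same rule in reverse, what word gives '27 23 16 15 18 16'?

b is letter #2 and maps to 13: an offset of 11. Letters become their 1-based position plus 11 (so a→12, b→13, …).
Undoing it on 27 23 16 15 18 16: 27→(27−11)÷1=16=p, 23→(23−11)÷1=12=l, 16→(16−11)÷1=5=e, 15→(15−11)÷1=4=d, 18→(18−11)÷1=7=g, 16→(16−11)÷1=5=e.

pledge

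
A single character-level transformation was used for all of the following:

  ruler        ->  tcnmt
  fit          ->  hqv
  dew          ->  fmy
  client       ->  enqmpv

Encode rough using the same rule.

twcij

Two shifts are in play — +8 for a/e/i/o/u, +2 for every other letter.
For rough: r(cons)+2=t, o(vowel)+8=w, u(vowel)+8=c, g(cons)+2=i, h(cons)+2=j.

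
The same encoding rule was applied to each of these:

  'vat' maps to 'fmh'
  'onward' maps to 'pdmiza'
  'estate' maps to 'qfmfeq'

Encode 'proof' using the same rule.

The word is reversed, then every letter is shifted forward by 12.
For proof: reverse → foorp; then shift: f+12=r, o+12=a, o+12=a, r+12=d, p+12=b.

raadb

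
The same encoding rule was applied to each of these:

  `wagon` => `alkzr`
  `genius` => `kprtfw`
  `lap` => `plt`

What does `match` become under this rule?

Vowels shift forward by 11 and consonants shift forward by 4.
On match: m(cons)+4=q, a(vowel)+11=l, t(cons)+4=x, c(cons)+4=g, h(cons)+4=l.

qlxgl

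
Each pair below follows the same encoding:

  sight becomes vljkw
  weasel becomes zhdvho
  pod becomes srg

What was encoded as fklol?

Every letter moves 3 places later in the alphabet, wrapping around z→a.
Undoing it on fklol: f−3=c, k−3=h, l−3=i, o−3=l, l−3=i.

chili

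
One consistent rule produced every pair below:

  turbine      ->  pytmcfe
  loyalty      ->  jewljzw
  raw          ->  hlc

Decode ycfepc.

The output letters match the input read backwards, each shifted +11: turbine reversed is enibrut. Two steps: reverse the string, then apply a Caesar shift of +11.
Undoing it on ycfepc: shift back: y−11=n, c−11=r, f−11=u, e−11=t, p−11=e, c−11=r → nruter; then reverse → return.

return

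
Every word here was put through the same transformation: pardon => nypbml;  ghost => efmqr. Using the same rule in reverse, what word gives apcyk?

cream

Compare letters: p→n is +24, a→y is +24, r→p is +24 — a constant shift. Every letter moves 24 places later in the alphabet, wrapping around z→a.
Decoding apcyk: a−24=c, p−24=r, c−24=e, y−24=a, k−24=m.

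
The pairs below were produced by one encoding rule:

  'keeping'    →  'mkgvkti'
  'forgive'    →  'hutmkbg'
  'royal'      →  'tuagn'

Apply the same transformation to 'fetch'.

hkvij

Shifts by position in keeping: pos 0: k→m (+2), pos 1: e→k (+6), pos 2: e→g (+2), pos 3: p→v (+6) — repeating every 2. A repeating key of period 2 is used — shifts +2, +6 over and over.
For fetch: f+2=h, e+6=k, t+2=v, c+6=i, h+2=j.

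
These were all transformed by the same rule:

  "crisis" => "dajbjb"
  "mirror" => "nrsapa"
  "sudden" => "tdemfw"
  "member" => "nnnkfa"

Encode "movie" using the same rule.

nxwrf

Shifts by position in crisis: pos 0: c→d (+1), pos 1: r→a (+9), pos 2: i→j (+1), pos 3: s→b (+9) — repeating every 2. The shifts repeat in a cycle of length 2: positions 0,1,… shift by +1, +9, then the pattern repeats.
On movie: m+1=n, o+9=x, v+1=w, i+9=r, e+1=f.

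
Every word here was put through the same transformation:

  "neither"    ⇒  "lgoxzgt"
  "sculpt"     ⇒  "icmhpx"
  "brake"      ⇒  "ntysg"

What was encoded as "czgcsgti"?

n(13)→l(11) and e(4)→g(6) fit y≡15x+24 (mod 26); the inverse of 15 mod 26 is 7. Each letter's alphabet position (a=0..z=25) is mapped through 15·x+24 mod 26 — an affine cipher.
Undoing it on czgcsgti: c(2)→7·(2−24)≡2=c; z(25)→7·(25−24)≡7=h; g(6)→7·(6−24)≡4=e; c(2)→7·(2−24)≡2=c; s(18)→7·(18−24)≡10=k; g(6)→7·(6−24)≡4=e; t(19)→7·(19−24)≡17=r; i(8)→7·(8−24)≡18=s (all mod 26).

checkers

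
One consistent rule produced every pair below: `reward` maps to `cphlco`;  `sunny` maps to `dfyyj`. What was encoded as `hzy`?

Compare letters: r→c is +11, e→p is +11, w→h is +11 — a constant shift. This is a Caesar cipher with shift 11.
Decoding hzy: h−11=w, z−11=o, y−11=n.

won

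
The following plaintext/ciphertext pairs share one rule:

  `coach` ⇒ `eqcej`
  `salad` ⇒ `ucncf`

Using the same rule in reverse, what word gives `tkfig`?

Compare letters: c→e is +2, o→q is +2, a→c is +2 — a constant shift. This is a Caesar cipher with shift 2.
Reversing it on tkfig: t−2=r, k−2=i, f−2=d, i−2=g, g−2=e.

ridge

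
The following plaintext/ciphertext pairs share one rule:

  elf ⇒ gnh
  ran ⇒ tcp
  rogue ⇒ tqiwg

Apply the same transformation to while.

yjkng

Compare letters: e→g is +2, l→n is +2, f→h is +2 — a constant shift. Each letter is shifted forward by 2 in the alphabet (a Caesar shift of +2).
For while: w+2=y, h+2=j, i+2=k, l+2=n, e+2=g.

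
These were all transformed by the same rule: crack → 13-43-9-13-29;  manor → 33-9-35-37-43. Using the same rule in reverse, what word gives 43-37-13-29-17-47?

Each letter becomes 2×(its alphabet position, a=1..z=26) + 7.
Reversing it on 43-37-13-29-17-47: 43→(43−7)÷2=18=r, 37→(37−7)÷2=15=o, 13→(13−7)÷2=3=c, 29→(29−7)÷2=11=k, 17→(17−7)÷2=5=e, 47→(47−7)÷2=20=t.

rocket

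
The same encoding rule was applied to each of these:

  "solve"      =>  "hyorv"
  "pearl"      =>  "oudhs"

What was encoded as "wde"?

The output letters match the input read backwards, each shifted +3: solve reversed is evlos. Read the word backwards and shift each letter +3.
Reversing it on wde: shift back: w−3=t, d−3=a, e−3=b → tab; then reverse → bat.

bat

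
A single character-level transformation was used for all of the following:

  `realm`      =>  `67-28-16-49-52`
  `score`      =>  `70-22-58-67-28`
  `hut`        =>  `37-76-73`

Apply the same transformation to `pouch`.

r(#18)→67 and e(#5)→28: differences scale by 3, so n = 3·pos + 13. With a=1..z=26, the number is 3·pos + 13.
For pouch: p=16→61, o=15→58, u=21→76, c=3→22, h=8→37.

61-58-76-22-37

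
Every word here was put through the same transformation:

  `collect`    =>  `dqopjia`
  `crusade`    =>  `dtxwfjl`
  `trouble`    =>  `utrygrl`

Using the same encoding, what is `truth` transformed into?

utxxm

In collect: c→d is +1, o→q is +2, l→o is +3, l→p is +4 — the shift increases by 1 each position. The shift increases by 1 at each position, starting from +1: 1, 2, 3, ….
For truth: t+1=u, r+2=t, u+3=x, t+4=x, h+5=m.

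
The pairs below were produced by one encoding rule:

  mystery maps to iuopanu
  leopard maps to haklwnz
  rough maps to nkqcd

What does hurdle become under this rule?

Compare letters: m→i is +22, y→u is +22, s→o is +22 — a constant shift. This is a Caesar cipher with shift 22.
For hurdle: h+22=d, u+22=q, r+22=n, d+22=z, l+22=h, e+22=a.

dqnzha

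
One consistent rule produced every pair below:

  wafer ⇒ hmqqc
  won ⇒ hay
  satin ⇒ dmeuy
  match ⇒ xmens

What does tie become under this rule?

The shift depends on letter class: consonant w→h is +11, but vowel a→m is +12. Vowels shift forward by 12 and consonants shift forward by 11.
Applying it to tie: t(cons)+11=e, i(vowel)+12=u, e(vowel)+12=q.

euq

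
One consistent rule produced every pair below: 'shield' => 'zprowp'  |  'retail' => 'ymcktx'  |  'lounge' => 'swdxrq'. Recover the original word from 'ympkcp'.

The shift increases by 1 at each position, starting from +7: 7, 8, 9, ….
Undoing it on ympkcp: y−7=r, m−8=e, p−9=g, k−10=a, c−11=r, p−12=d.

regard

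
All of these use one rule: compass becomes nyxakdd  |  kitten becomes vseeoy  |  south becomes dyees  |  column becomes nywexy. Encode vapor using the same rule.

gkayc

The shift depends on letter class: consonant c→n is +11, but vowel o→y is +10. The rule splits by letter class: vowels +10, consonants +11.
Applying it to vapor: v(cons)+11=g, a(vowel)+10=k, p(cons)+11=a, o(vowel)+10=y, r(cons)+11=c.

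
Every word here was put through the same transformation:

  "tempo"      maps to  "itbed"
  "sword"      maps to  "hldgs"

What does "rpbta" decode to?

Each letter is shifted forward by 15 in the alphabet (a Caesar shift of +15).
Reversing it on rpbta: r−15=c, p−15=a, b−15=m, t−15=e, a−15=l.

camel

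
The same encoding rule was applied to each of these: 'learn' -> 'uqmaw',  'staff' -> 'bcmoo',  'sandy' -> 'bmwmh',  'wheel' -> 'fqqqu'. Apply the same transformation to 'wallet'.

fmuuqc

The shift depends on letter class: consonant l→u is +9, but vowel e→q is +12. Two shifts are in play — +12 for a/e/i/o/u, +9 for every other letter.
Applying it to wallet: w(cons)+9=f, a(vowel)+12=m, l(cons)+9=u, l(cons)+9=u, e(vowel)+12=q, t(cons)+9=c.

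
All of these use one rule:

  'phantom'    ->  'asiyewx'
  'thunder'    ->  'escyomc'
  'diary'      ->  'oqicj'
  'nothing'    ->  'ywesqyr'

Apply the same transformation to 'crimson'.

The shift depends on letter class: consonant p→a is +11, but vowel a→i is +8. Two shifts are in play — +8 for a/e/i/o/u, +11 for every other letter.
For crimson: c(cons)+11=n, r(cons)+11=c, i(vowel)+8=q, m(cons)+11=x, s(cons)+11=d, o(vowel)+8=w, n(cons)+11=y.

ncqxdwy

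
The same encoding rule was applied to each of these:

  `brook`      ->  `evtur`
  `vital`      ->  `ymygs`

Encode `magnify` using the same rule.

In brook: b→e is +3, r→v is +4, o→t is +5, o→u is +6 — the shift increases by 1 each position. Each letter shifts forward by (position + 3), i.e. 3, 4, 5, … — the shift grows by one for each successive letter.
On magnify: m+3=p, a+4=e, g+5=l, n+6=t, i+7=p, f+8=n, y+9=h.

peltpnh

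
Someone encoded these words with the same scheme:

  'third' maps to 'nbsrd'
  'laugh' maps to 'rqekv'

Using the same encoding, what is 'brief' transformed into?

The word is reversed, then every letter is shifted forward by 10.
On brief: reverse → feirb; then shift: f+10=p, e+10=o, i+10=s, r+10=b, b+10=l.

posbl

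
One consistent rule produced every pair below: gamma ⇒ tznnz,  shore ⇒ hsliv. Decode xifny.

Each pair mirrors across the alphabet (g↔t, a↔z, m↔n): positions sum to 25. Letters are reflected about the middle of the alphabet (position → 25−position): Atbash.
Decoding xifny: x↔c, i↔r, f↔u, n↔m, y↔b.

crumb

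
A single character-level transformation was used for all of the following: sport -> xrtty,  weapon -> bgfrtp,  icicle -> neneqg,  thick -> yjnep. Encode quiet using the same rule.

vwngy

Shifts by position in sport: pos 0: s→x (+5), pos 1: p→r (+2), pos 2: o→t (+5), pos 3: r→t (+2) — repeating every 2. The shifts repeat in a cycle of length 2: positions 0,1,… shift by +5, +2, then the pattern repeats.
Applying it to quiet: q+5=v, u+2=w, i+5=n, e+2=g, t+5=y.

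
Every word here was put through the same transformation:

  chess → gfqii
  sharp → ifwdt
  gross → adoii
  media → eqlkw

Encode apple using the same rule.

c(2)→g(6) and h(7)→f(5) fit y≡5x+22 (mod 26); the inverse of 5 mod 26 is 21. Each letter's alphabet position (a=0..z=25) is mapped through 5·x+22 mod 26 — an affine cipher.
For apple: a(0)→5·0+22≡22=w; p(15)→5·15+22≡19=t; p(15)→5·15+22≡19=t; l(11)→5·11+22≡25=z; e(4)→5·4+22≡16=q (all mod 26).

wttzq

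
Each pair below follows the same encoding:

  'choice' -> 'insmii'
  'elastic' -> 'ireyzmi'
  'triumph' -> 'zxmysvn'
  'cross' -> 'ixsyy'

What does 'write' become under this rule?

cxmzi

The shift depends on letter class: consonant c→i is +6, but vowel o→s is +4. The rule splits by letter class: vowels +4, consonants +6.
Applying it to write: w(cons)+6=c, r(cons)+6=x, i(vowel)+4=m, t(cons)+6=z, e(vowel)+4=i.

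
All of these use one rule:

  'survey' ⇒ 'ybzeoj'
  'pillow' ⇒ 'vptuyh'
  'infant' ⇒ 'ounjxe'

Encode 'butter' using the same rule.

hbbcoc

In survey: s→y is +6, u→b is +7, r→z is +8, v→e is +9 — the shift increases by 1 each position. The shift increases by 1 at each position, starting from +6: 6, 7, 8, ….
For butter: b+6=h, u+7=b, t+8=b, t+9=c, e+10=o, r+11=c.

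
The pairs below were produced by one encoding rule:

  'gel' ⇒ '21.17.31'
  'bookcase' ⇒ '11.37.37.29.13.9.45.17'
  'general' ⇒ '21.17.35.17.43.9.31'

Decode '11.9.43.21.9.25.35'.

bargain

The formula is n = 2×(alphabet index, a=1) + 7.
Reversing it on 11.9.43.21.9.25.35: 11→(11−7)÷2=2=b, 9→(9−7)÷2=1=a, 43→(43−7)÷2=18=r, 21→(21−7)÷2=7=g, 9→(9−7)÷2=1=a, 25→(25−7)÷2=9=i, 35→(35−7)÷2=14=n.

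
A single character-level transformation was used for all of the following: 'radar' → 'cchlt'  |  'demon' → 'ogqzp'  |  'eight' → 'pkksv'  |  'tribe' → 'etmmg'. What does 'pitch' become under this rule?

akxnj

Shifts by position in radar: pos 0: r→c (+11), pos 1: a→c (+2), pos 2: d→h (+4), pos 3: a→l (+11), pos 4: r→t (+2) — repeating every 3. A repeating key of period 3 is used — shifts +11, +2, +4 over and over.
For pitch: p+11=a, i+2=k, t+4=x, c+11=n, h+2=j.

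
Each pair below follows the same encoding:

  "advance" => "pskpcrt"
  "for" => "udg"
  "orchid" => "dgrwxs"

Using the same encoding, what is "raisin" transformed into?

Every letter moves 15 places later in the alphabet, wrapping around z→a.
Applying it to raisin: r+15=g, a+15=p, i+15=x, s+15=h, i+15=x, n+15=c.

gpxhxc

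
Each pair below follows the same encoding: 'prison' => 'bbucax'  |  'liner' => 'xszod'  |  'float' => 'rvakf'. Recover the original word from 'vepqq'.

Shifts by position in prison: pos 0: p→b (+12), pos 1: r→b (+10), pos 2: i→u (+12), pos 3: s→c (+10) — repeating every 2. A repeating key of period 2 is used — shifts +12, +10 over and over.
Decoding vepqq: v−12=j, e−10=u, p−12=d, q−10=g, q−12=e.

judge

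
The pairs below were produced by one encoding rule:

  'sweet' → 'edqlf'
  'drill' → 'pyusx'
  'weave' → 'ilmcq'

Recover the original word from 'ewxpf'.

Shifts by position in sweet: pos 0: s→e (+12), pos 1: w→d (+7), pos 2: e→q (+12), pos 3: e→l (+7) — repeating every 2. The shifts repeat in a cycle of length 2: positions 0,1,… shift by +12, +7, then the pattern repeats.
Decoding ewxpf: e−12=s, w−7=p, x−12=l, p−7=i, f−12=t.

split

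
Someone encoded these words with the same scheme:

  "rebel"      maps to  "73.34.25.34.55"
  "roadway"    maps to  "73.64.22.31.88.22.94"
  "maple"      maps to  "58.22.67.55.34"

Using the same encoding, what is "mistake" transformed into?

The formula is n = 3×(alphabet index, a=1) + 19.
On mistake: m=13→58, i=9→46, s=19→76, t=20→79, a=1→22, k=11→52, e=5→34.

58.46.76.79.22.52.34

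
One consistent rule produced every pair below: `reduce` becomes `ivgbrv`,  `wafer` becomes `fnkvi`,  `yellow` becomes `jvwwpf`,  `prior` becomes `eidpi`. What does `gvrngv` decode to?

This is an affine cipher: with a=0,…,z=25, each position x becomes (15x+13) mod 26.
Decoding gvrngv: g(6)→7·(6−13)≡3=d; v(21)→7·(21−13)≡4=e; r(17)→7·(17−13)≡2=c; n(13)→7·(13−13)≡0=a; g(6)→7·(6−13)≡3=d; v(21)→7·(21−13)≡4=e (all mod 26).

decade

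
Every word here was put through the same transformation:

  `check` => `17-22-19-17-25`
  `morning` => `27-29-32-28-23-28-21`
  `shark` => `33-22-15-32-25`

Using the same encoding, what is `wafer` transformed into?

37-15-20-19-32

c is letter #3 and maps to 17: an offset of 14. The number is (letter's place in the alphabet, a=1) + 14.
On wafer: w=23→37, a=1→15, f=6→20, e=5→19, r=18→32.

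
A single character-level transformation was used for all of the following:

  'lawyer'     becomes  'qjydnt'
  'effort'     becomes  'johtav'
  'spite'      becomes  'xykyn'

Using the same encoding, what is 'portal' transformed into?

uxtyjn

It's a Vigenère-style cipher with numeric key [5,9,2]: position i shifts by key[i mod 3].
On portal: p+5=u, o+9=x, r+2=t, t+5=y, a+9=j, l+2=n.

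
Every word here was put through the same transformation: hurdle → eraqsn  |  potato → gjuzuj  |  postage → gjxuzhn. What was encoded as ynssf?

jelly

h(7)→e(4) and u(20)→r(17) fit y≡23x+25 (mod 26); the inverse of 23 mod 26 is 17. This is an affine cipher: with a=0,…,z=25, each position x becomes (23x+25) mod 26.
Reversing it on ynssf: y(24)→17·(24−25)≡9=j; n(13)→17·(13−25)≡4=e; s(18)→17·(18−25)≡11=l; s(18)→17·(18−25)≡11=l; f(5)→17·(5−25)≡24=y (all mod 26).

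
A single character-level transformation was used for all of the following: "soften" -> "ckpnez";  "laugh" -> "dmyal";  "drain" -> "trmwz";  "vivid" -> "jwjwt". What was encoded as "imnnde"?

cattle

Treating letters as 0–25, the rule is x ↦ 11x + 12 (mod 26).
Reversing it on imnnde: i(8)→19·(8−12)≡2=c; m(12)→19·(12−12)≡0=a; n(13)→19·(13−12)≡19=t; n(13)→19·(13−12)≡19=t; d(3)→19·(3−12)≡11=l; e(4)→19·(4−12)≡4=e (all mod 26).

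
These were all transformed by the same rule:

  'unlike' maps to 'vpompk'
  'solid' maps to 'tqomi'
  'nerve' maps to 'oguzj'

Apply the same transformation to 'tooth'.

In unlike: u→v is +1, n→p is +2, l→o is +3, i→m is +4 — the shift increases by 1 each position. The shift increases by 1 at each position, starting from +1: 1, 2, 3, ….
For tooth: t+1=u, o+2=q, o+3=r, t+4=x, h+5=m.

uqrxm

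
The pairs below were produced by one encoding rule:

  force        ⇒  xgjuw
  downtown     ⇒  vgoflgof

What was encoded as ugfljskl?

Compare letters: f→x is +18, o→g is +18, r→j is +18 — a constant shift. Each letter is shifted forward by 18 in the alphabet (a Caesar shift of +18).
Undoing it on ugfljskl: u−18=c, g−18=o, f−18=n, l−18=t, j−18=r, s−18=a, k−18=s, l−18=t.

contrast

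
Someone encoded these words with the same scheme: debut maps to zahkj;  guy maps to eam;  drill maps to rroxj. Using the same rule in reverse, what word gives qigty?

snack

The output letters match the input read backwards, each shifted +6: debut reversed is tubed. Two steps: reverse the string, then apply a Caesar shift of +6.
Undoing it on qigty: shift back: q−6=k, i−6=c, g−6=a, t−6=n, y−6=s → kcans; then reverse → snack.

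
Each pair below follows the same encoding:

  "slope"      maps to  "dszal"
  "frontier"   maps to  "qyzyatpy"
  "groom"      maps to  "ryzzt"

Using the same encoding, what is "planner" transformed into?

aslyupc

Shifts by position in slope: pos 0: s→d (+11), pos 1: l→s (+7), pos 2: o→z (+11), pos 3: p→a (+11), pos 4: e→l (+7) — repeating every 3. It's a Vigenère-style cipher with numeric key [11,7,11]: position i shifts by key[i mod 3].
Applying it to planner: p+11=a, l+7=s, a+11=l, n+11=y, n+7=u, e+11=p, r+11=c.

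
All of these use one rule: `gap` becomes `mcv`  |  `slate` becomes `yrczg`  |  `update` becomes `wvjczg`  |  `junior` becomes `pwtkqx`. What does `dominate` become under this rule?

jqsktczg

Two shifts are in play — +2 for a/e/i/o/u, +6 for every other letter.
For dominate: d(cons)+6=j, o(vowel)+2=q, m(cons)+6=s, i(vowel)+2=k, n(cons)+6=t, a(vowel)+2=c, t(cons)+6=z, e(vowel)+2=g.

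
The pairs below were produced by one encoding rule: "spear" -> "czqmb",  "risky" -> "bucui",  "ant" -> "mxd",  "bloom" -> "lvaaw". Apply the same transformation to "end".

qxn

The shift depends on letter class: consonant s→c is +10, but vowel e→q is +12. Vowels shift forward by 12 and consonants shift forward by 10.
Applying it to end: e(vowel)+12=q, n(cons)+10=x, d(cons)+10=n.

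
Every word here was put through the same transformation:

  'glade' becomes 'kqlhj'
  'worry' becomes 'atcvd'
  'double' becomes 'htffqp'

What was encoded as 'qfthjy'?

Shifts by position in glade: pos 0: g→k (+4), pos 1: l→q (+5), pos 2: a→l (+11), pos 3: d→h (+4), pos 4: e→j (+5) — repeating every 3. A repeating key of period 3 is used — shifts +4, +5, +11 over and over.
Undoing it on qfthjy: q−4=m, f−5=a, t−11=i, h−4=d, j−5=e, y−11=n.

maiden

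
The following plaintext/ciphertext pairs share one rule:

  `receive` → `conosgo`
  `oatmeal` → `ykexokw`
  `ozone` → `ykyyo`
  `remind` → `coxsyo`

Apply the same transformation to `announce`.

kyyyeyno

The shift depends on letter class: consonant r→c is +11, but vowel e→o is +10. Vowels shift forward by 10 and consonants shift forward by 11.
Applying it to announce: a(vowel)+10=k, n(cons)+11=y, n(cons)+11=y, o(vowel)+10=y, u(vowel)+10=e, n(cons)+11=y, c(cons)+11=n, e(vowel)+10=o.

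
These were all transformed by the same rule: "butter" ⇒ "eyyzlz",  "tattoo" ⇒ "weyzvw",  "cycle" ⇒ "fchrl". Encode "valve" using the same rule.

yeqbl

In butter: b→e is +3, u→y is +4, t→y is +5, t→z is +6 — the shift increases by 1 each position. The shift increases by 1 at each position, starting from +3: 3, 4, 5, ….
On valve: v+3=y, a+4=e, l+5=q, v+6=b, e+7=l.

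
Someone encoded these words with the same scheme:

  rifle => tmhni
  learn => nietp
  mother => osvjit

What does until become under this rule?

The shift depends on letter class: consonant r→t is +2, but vowel i→m is +4. Vowels shift forward by 4 and consonants shift forward by 2.
For until: u(vowel)+4=y, n(cons)+2=p, t(cons)+2=v, i(vowel)+4=m, l(cons)+2=n.

ypvmn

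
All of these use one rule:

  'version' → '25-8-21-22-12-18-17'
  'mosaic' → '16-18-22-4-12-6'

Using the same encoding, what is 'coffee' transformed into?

6-18-9-9-8-8

v is letter #22 and maps to 25: an offset of 3. The number is (letter's place in the alphabet, a=1) + 3.
For coffee: c=3→6, o=15→18, f=6→9, f=6→9, e=5→8, e=5→8.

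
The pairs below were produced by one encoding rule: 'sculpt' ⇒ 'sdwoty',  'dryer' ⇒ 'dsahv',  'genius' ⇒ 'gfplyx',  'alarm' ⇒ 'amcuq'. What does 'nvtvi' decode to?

The shift increases by 1 at each position, starting from +0: 0, 1, 2, ….
Reversing it on nvtvi: n−0=n, v−1=u, t−2=r, v−3=s, i−4=e.

nurse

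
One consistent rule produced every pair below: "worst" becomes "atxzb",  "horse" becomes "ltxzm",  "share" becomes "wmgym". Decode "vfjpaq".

In worst: w→a is +4, o→t is +5, r→x is +6, s→z is +7 — the shift increases by 1 each position. Letter i (0-indexed) is shifted by i+4, so successive shifts are 4, 5, 6, ….
Decoding vfjpaq: v−4=r, f−5=a, j−6=d, p−7=i, a−8=s, q−9=h.

radish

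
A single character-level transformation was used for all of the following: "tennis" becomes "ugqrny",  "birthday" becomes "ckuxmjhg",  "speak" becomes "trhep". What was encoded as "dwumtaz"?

Letter i (0-indexed) is shifted by i+1, so successive shifts are 1, 2, 3, ….
Undoing it on dwumtaz: d−1=c, w−2=u, u−3=r, m−4=i, t−5=o, a−6=u, z−7=s.

curious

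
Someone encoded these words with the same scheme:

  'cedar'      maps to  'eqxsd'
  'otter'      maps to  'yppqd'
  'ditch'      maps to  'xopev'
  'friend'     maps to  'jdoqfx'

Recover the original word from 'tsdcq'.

c(2)→e(4) and e(4)→q(16) fit y≡19x+18 (mod 26); the inverse of 19 mod 26 is 11. Treating letters as 0–25, the rule is x ↦ 19x + 18 (mod 26).
Undoing it on tsdcq: t(19)→11·(19−18)≡11=l; s(18)→11·(18−18)≡0=a; d(3)→11·(3−18)≡17=r; c(2)→11·(2−18)≡6=g; q(16)→11·(16−18)≡4=e (all mod 26).

large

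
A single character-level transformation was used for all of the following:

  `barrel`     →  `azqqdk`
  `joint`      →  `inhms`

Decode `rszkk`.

stall

This is a Caesar cipher with shift 25.
Undoing it on rszkk: r−25=s, s−25=t, z−25=a, k−25=l, k−25=l.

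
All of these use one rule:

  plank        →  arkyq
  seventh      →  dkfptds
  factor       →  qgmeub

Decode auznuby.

Shifts by position in plank: pos 0: p→a (+11), pos 1: l→r (+6), pos 2: a→k (+10), pos 3: n→y (+11), pos 4: k→q (+6) — repeating every 3. A repeating key of period 3 is used — shifts +11, +6, +10 over and over.
Reversing it on auznuby: a−11=p, u−6=o, z−10=p, n−11=c, u−6=o, b−10=r, y−11=n.

popcorn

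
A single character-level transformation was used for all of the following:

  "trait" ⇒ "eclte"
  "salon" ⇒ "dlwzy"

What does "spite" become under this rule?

datep

Compare letters: t→e is +11, r→c is +11, a→l is +11 — a constant shift. This is a Caesar cipher with shift 11.
For spite: s+11=d, p+11=a, i+11=t, t+11=e, e+11=p.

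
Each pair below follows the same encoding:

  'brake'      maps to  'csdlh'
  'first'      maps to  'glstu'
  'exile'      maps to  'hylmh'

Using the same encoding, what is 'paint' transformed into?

qdlou

The shift depends on letter class: consonant b→c is +1, but vowel a→d is +3. Vowels shift forward by 3 and consonants shift forward by 1.
For paint: p(cons)+1=q, a(vowel)+3=d, i(vowel)+3=l, n(cons)+1=o, t(cons)+1=u.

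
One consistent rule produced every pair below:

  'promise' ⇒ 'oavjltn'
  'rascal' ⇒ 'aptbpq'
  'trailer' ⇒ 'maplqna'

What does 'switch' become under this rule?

p(15)→o(14) and r(17)→a(0) fit y≡19x+15 (mod 26); the inverse of 19 mod 26 is 11. Each letter's alphabet position (a=0..z=25) is mapped through 19·x+15 mod 26 — an affine cipher.
For switch: s(18)→19·18+15≡19=t; w(22)→19·22+15≡17=r; i(8)→19·8+15≡11=l; t(19)→19·19+15≡12=m; c(2)→19·2+15≡1=b; h(7)→19·7+15≡18=s (all mod 26).

trlmbs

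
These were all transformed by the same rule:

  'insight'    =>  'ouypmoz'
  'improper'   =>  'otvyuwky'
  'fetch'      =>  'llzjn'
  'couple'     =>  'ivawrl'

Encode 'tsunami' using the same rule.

zzaugto

A repeating key of period 2 is used — shifts +6, +7 over and over.
For tsunami: t+6=z, s+7=z, u+6=a, n+7=u, a+6=g, m+7=t, i+6=o.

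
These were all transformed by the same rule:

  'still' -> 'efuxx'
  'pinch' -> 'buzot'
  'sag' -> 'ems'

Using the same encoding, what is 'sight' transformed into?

Each letter is shifted forward by 12 in the alphabet (a Caesar shift of +12).
Applying it to sight: s+12=e, i+12=u, g+12=s, h+12=t, t+12=f.

eustf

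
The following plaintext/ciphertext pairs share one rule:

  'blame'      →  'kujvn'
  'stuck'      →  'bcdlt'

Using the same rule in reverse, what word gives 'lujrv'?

Compare letters: b→k is +9, l→u is +9, a→j is +9 — a constant shift. This is a Caesar cipher with shift 9.
Reversing it on lujrv: l−9=c, u−9=l, j−9=a, r−9=i, v−9=m.

claim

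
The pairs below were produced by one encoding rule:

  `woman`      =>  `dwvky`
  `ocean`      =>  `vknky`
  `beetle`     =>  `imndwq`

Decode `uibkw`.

Letter i (0-indexed) is shifted by i+7, so successive shifts are 7, 8, 9, ….
Decoding uibkw: u−7=n, i−8=a, b−9=s, k−10=a, w−11=l.

nasal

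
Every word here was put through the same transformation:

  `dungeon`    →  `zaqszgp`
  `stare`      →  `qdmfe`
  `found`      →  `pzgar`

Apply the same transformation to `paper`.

The output letters match the input read backwards, each shifted +12: dungeon reversed is noegnud. Two steps: reverse the string, then apply a Caesar shift of +12.
Applying it to paper: reverse → repap; then shift: r+12=d, e+12=q, p+12=b, a+12=m, p+12=b.

dqbmb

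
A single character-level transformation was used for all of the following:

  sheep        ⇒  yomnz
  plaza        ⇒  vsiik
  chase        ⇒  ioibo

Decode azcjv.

In sheep: s→y is +6, h→o is +7, e→m is +8, e→n is +9 — the shift increases by 1 each position. Letter i (0-indexed) is shifted by i+6, so successive shifts are 6, 7, 8, ….
Reversing it on azcjv: a−6=u, z−7=s, c−8=u, j−9=a, v−10=l.

usual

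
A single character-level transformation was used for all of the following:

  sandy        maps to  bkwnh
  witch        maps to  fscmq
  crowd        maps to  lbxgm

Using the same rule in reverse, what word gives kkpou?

Shifts by position in sandy: pos 0: s→b (+9), pos 1: a→k (+10), pos 2: n→w (+9), pos 3: d→n (+10) — repeating every 2. The shifts repeat in a cycle of length 2: positions 0,1,… shift by +9, +10, then the pattern repeats.
Reversing it on kkpou: k−9=b, k−10=a, p−9=g, o−10=e, u−9=l.

bagel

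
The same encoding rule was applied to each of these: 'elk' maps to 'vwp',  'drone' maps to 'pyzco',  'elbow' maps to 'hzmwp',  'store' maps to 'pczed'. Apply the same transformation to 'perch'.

sncpa

The output letters match the input read backwards, each shifted +11: elk reversed is kle. Two steps: reverse the string, then apply a Caesar shift of +11.
On perch: reverse → hcrep; then shift: h+11=s, c+11=n, r+11=c, e+11=p, p+11=a.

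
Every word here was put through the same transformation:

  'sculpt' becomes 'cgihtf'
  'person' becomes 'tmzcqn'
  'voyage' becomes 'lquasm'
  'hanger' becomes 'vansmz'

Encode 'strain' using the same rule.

s(18)→c(2) and c(2)→g(6) fit y≡3x+0 (mod 26); the inverse of 3 mod 26 is 9. Treating letters as 0–25, the rule is x ↦ 3x + 0 (mod 26).
For strain: s(18)→3·18+0≡2=c; t(19)→3·19+0≡5=f; r(17)→3·17+0≡25=z; a(0)→3·0+0≡0=a; i(8)→3·8+0≡24=y; n(13)→3·13+0≡13=n (all mod 26).

cfzayn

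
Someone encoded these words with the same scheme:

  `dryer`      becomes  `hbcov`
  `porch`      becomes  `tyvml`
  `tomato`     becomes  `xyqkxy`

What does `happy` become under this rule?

lktzc

Shifts by position in dryer: pos 0: d→h (+4), pos 1: r→b (+10), pos 2: y→c (+4), pos 3: e→o (+10) — repeating every 2. A repeating key of period 2 is used — shifts +4, +10 over and over.
Applying it to happy: h+4=l, a+10=k, p+4=t, p+10=z, y+4=c.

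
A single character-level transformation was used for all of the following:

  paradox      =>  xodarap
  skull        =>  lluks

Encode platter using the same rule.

rettalp

The word is simply reversed.
Applying it to platter: reverse → rettalp.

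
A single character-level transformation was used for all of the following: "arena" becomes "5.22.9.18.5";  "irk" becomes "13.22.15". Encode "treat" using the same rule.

24.22.9.5.24

a is letter #1 and maps to 5: an offset of 4. Letters become their 1-based position plus 4 (so a→5, b→6, …).
Applying it to treat: t=20→24, r=18→22, e=5→9, a=1→5, t=20→24.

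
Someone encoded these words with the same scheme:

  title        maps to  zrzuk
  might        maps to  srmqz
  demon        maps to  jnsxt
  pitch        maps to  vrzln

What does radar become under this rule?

xjjjx

Shifts by position in title: pos 0: t→z (+6), pos 1: i→r (+9), pos 2: t→z (+6), pos 3: l→u (+9) — repeating every 2. The shifts repeat in a cycle of length 2: positions 0,1,… shift by +6, +9, then the pattern repeats.
On radar: r+6=x, a+9=j, d+6=j, a+9=j, r+6=x.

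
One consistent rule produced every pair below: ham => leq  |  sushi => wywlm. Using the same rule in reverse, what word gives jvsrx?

Each letter is shifted forward by 4 in the alphabet (a Caesar shift of +4).
Decoding jvsrx: j−4=f, v−4=r, s−4=o, r−4=n, x−4=t.

front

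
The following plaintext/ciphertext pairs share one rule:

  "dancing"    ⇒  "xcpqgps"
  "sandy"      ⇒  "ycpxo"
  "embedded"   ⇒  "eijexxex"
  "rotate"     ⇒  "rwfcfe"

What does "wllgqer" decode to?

officer

d(3)→x(23) and a(0)→c(2) fit y≡7x+2 (mod 26); the inverse of 7 mod 26 is 15. Each letter's alphabet position (a=0..z=25) is mapped through 7·x+2 mod 26 — an affine cipher.
Reversing it on wllgqer: w(22)→15·(22−2)≡14=o; l(11)→15·(11−2)≡5=f; l(11)→15·(11−2)≡5=f; g(6)→15·(6−2)≡8=i; q(16)→15·(16−2)≡2=c; e(4)→15·(4−2)≡4=e; r(17)→15·(17−2)≡17=r (all mod 26).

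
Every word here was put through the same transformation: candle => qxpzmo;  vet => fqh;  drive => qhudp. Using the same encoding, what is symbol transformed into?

xanyke

The word is reversed, then every letter is shifted forward by 12.
Applying it to symbol: reverse → lobmys; then shift: l+12=x, o+12=a, b+12=n, m+12=y, y+12=k, s+12=e.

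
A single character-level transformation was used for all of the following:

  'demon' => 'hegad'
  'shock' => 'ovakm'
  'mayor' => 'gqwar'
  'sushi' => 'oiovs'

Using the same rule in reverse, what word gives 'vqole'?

haste

d(3)→h(7) and e(4)→e(4) fit y≡23x+16 (mod 26); the inverse of 23 mod 26 is 17. Treating letters as 0–25, the rule is x ↦ 23x + 16 (mod 26).
Decoding vqole: v(21)→17·(21−16)≡7=h; q(16)→17·(16−16)≡0=a; o(14)→17·(14−16)≡18=s; l(11)→17·(11−16)≡19=t; e(4)→17·(4−16)≡4=e (all mod 26).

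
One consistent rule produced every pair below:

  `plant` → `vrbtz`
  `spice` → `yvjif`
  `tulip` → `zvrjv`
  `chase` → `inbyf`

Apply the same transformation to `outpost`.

The shift depends on letter class: consonant p→v is +6, but vowel a→b is +1. The rule splits by letter class: vowels +1, consonants +6.
For outpost: o(vowel)+1=p, u(vowel)+1=v, t(cons)+6=z, p(cons)+6=v, o(vowel)+1=p, s(cons)+6=y, t(cons)+6=z.

pvzvpyz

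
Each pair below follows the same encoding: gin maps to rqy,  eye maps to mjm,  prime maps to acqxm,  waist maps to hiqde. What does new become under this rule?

The shift depends on letter class: consonant g→r is +11, but vowel i→q is +8. Vowels shift forward by 8 and consonants shift forward by 11.
For new: n(cons)+11=y, e(vowel)+8=m, w(cons)+11=h.

ymh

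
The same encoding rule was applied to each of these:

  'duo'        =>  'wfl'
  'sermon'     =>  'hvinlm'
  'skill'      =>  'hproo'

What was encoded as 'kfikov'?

purple

Letters are reflected about the middle of the alphabet (position → 25−position): Atbash.
Undoing it on kfikov: k↔p, f↔u, i↔r, k↔p, o↔l, v↔e.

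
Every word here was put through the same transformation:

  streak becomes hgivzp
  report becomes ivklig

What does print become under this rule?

kirmg

Each pair mirrors across the alphabet (s↔h, t↔g, r↔i): positions sum to 25. This is the alphabet-reversal cipher (Atbash): a becomes z, b becomes y, etc.
For print: p↔k, r↔i, i↔r, n↔m, t↔g.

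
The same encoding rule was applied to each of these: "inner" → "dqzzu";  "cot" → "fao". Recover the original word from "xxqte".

shell

The output letters match the input read backwards, each shifted +12: inner reversed is renni. The word is reversed, then every letter is shifted forward by 12.
Decoding xxqte: shift back: x−12=l, x−12=l, q−12=e, t−12=h, e−12=s → llehs; then reverse → shell.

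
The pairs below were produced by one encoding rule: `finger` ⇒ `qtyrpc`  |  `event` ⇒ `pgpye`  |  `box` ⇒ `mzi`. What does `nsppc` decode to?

Compare letters: f→q is +11, i→t is +11, n→y is +11 — a constant shift. It's a constant shift of +11 (ROT11).
Decoding nsppc: n−11=c, s−11=h, p−11=e, p−11=e, c−11=r.

cheer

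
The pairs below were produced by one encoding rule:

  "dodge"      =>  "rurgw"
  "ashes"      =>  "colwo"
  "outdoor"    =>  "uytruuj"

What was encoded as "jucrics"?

roadway

d(3)→r(17) and o(14)→u(20) fit y≡5x+2 (mod 26); the inverse of 5 mod 26 is 21. Treating letters as 0–25, the rule is x ↦ 5x + 2 (mod 26).
Decoding jucrics: j(9)→21·(9−2)≡17=r; u(20)→21·(20−2)≡14=o; c(2)→21·(2−2)≡0=a; r(17)→21·(17−2)≡3=d; i(8)→21·(8−2)≡22=w; c(2)→21·(2−2)≡0=a; s(18)→21·(18−2)≡24=y (all mod 26).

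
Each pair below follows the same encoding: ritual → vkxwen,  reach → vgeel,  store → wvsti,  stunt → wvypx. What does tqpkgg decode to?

The shifts repeat in a cycle of length 2: positions 0,1,… shift by +4, +2, then the pattern repeats.
Reversing it on tqpkgg: t−4=p, q−2=o, p−4=l, k−2=i, g−4=c, g−2=e.

police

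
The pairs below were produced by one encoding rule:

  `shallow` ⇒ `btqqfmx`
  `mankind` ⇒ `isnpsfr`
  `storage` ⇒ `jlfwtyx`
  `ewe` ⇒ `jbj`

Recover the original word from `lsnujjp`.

Read the word backwards and shift each letter +5.
Decoding lsnujjp: shift back: l−5=g, s−5=n, n−5=i, u−5=p, j−5=e, j−5=e, p−5=k → gnipeek; then reverse → keeping.

keeping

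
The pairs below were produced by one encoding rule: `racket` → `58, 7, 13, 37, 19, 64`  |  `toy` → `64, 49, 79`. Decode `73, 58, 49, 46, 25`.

With a=1..z=26, the number is 3·pos + 4.
Reversing it on 73, 58, 49, 46, 25: 73→(73−4)÷3=23=w, 58→(58−4)÷3=18=r, 49→(49−4)÷3=15=o, 46→(46−4)÷3=14=n, 25→(25−4)÷3=7=g.

wrong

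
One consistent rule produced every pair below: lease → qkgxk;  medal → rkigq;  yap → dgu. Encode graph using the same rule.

The shift depends on letter class: consonant l→q is +5, but vowel e→k is +6. Vowels shift forward by 6 and consonants shift forward by 5.
On graph: g(cons)+5=l, r(cons)+5=w, a(vowel)+6=g, p(cons)+5=u, h(cons)+5=m.

lwgum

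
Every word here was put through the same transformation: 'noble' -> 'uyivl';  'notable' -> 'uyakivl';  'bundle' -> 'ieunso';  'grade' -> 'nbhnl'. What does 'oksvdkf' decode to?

hallway

Shifts by position in noble: pos 0: n→u (+7), pos 1: o→y (+10), pos 2: b→i (+7), pos 3: l→v (+10) — repeating every 2. A repeating key of period 2 is used — shifts +7, +10 over and over.
Undoing it on oksvdkf: o−7=h, k−10=a, s−7=l, v−10=l, d−7=w, k−10=a, f−7=y.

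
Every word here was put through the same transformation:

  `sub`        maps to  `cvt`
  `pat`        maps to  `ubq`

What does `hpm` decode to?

The output letters match the input read backwards, each shifted +1: sub reversed is bus. Two steps: reverse the string, then apply a Caesar shift of +1.
Undoing it on hpm: shift back: h−1=g, p−1=o, m−1=l → gol; then reverse → log.

log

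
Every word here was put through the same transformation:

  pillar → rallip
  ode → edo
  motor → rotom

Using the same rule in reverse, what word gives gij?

The output letters match the input read backwards: pillar reversed is rallip. It's just the letters in reverse order.
Decoding gij: then reverse → jig.

jig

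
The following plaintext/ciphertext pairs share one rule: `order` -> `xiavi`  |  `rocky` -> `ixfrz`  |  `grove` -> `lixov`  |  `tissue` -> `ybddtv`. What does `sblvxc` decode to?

o(14)→x(23) and r(17)→i(8) fit y≡21x+15 (mod 26); the inverse of 21 mod 26 is 5. This is an affine cipher: with a=0,…,z=25, each position x becomes (21x+15) mod 26.
Reversing it on sblvxc: s(18)→5·(18−15)≡15=p; b(1)→5·(1−15)≡8=i; l(11)→5·(11−15)≡6=g; v(21)→5·(21−15)≡4=e; x(23)→5·(23−15)≡14=o; c(2)→5·(2−15)≡13=n (all mod 26).

pigeon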